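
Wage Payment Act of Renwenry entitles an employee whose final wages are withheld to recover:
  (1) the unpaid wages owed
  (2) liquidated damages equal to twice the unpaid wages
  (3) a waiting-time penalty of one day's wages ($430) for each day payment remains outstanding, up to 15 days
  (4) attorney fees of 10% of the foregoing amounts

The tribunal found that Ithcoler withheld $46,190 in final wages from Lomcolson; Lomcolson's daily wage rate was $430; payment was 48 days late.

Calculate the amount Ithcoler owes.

Doubled: 2 × $46,190 = $92,380
Penalty days: min(48, 15) = 15
Waiting-time penalty: 15 × $430 = $6,450
Subtotal: $46,190 + $92,380 + $6,450 = $145,020
Attorney fees: 10% of $145,020 = $14,502
Total award: $145,020 + $14,502 = $159,522

$159,522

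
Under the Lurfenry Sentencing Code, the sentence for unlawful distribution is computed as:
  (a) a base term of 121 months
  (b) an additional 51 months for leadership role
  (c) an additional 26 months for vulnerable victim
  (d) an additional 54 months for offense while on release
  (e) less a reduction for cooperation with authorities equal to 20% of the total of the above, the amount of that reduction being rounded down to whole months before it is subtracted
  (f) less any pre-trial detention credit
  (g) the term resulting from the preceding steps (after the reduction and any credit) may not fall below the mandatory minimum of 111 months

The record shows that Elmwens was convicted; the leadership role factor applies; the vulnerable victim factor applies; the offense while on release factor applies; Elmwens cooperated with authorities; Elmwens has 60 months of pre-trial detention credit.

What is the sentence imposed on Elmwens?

Sentence: 142 months

Leadership role enhancement: +51 months
Vulnerable victim enhancement: +26 months
Offense while on release enhancement: +54 months
Adjusted term: 121 months + 51 months + 26 months + 54 months = 252 months
Cooperation with authorities reduction: 20% of 252 months = 50 months (rounded down)
After reduction: 252 − 50 = 202 months
Less pre-trial detention credit: 202 months − 60 months = 142 months
Minimum 111 months: 142 months meets the minimum, no increase.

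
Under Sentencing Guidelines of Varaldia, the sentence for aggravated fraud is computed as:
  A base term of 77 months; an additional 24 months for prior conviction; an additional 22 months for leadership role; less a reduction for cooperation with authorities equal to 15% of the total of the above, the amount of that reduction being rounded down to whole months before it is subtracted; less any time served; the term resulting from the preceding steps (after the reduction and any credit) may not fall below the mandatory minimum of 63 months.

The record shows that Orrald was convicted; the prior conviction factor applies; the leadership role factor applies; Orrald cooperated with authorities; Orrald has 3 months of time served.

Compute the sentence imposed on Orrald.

102 months

Prior conviction enhancement: +24 months
Leadership role enhancement: +22 months
Adjusted term: 77 months + 24 months + 22 months = 123 months
Cooperation with authorities reduction: 15% of 123 months = 18 months (rounded down)
After reduction: 123 − 18 = 105 months
Less time served: 105 months − 3 months = 102 months
Minimum 63 months: 102 months meets the minimum, no increase.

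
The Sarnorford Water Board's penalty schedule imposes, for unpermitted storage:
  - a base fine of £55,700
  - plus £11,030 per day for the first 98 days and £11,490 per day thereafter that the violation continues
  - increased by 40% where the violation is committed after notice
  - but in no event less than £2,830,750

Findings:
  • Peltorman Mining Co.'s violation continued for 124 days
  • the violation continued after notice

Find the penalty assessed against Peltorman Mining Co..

£2,830,750

First 98 days: 98 × £11,030 = £1,080,940
Remaining days: (124 − 98) × £11,490 = £298,740
Per-day component: £1,080,940 + £298,740 = £1,379,680
Base plus per-day: £55,700 + £1,379,680 = £1,435,380
Enhancement: 40% of £1,435,380 = £574,152
Enhanced fine: £1,435,380 + £574,152 = £2,009,532
Minimum £2,830,750: £2,009,532 is below the minimum → £2,830,750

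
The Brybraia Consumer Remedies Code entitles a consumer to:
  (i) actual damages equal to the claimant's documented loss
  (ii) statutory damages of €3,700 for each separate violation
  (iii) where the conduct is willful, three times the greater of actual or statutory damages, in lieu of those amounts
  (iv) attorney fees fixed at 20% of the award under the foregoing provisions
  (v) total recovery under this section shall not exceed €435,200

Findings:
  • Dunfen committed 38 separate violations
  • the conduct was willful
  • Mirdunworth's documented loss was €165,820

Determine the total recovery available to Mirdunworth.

€435,200

Statutory damages: 38 × €3,700 = €140,600
Greater of actual damages (€165,820) or statutory damages (€140,600): €165,820
Trebled: 3 × €165,820 = €497,460
Attorney fees: 20% of €497,460 = €99,492
Total before cap: €497,460 + €99,492 = €596,952
Cap at €435,200: €596,952 exceeds the cap → €435,200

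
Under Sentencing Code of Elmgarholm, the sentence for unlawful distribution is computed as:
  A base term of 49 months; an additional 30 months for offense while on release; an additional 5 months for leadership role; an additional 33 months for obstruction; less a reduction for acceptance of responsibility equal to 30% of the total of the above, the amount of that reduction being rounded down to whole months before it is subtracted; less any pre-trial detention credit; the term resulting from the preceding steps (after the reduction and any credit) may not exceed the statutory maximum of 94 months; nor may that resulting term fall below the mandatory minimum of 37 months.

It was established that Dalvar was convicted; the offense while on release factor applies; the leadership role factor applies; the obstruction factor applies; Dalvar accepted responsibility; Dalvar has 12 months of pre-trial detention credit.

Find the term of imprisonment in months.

70 months

Offense while on release enhancement: +30 months
Leadership role enhancement: +5 months
Obstruction enhancement: +33 months
Adjusted term: 49 months + 30 months + 5 months + 33 months = 117 months
Acceptance of responsibility reduction: 30% of 117 months = 35 months (rounded down)
After reduction: 117 − 35 = 82 months
Less pre-trial detention credit: 82 months − 12 months = 70 months
Cap at 94 months: 70 months is within the cap, no reduction.
Minimum 37 months: 70 months meets the minimum, no increase.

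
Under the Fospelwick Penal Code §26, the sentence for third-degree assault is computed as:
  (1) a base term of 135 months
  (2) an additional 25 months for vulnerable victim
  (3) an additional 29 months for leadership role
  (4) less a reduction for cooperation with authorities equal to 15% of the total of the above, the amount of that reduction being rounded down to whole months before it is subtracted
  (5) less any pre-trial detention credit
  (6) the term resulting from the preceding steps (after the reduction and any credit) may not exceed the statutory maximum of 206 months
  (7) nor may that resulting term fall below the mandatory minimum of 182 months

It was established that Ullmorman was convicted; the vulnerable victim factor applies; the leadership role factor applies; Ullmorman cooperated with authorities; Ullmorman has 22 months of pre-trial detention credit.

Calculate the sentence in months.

Sentence: 182 months

Vulnerable victim enhancement: +25 months
Leadership role enhancement: +29 months
Adjusted term: 135 months + 25 months + 29 months = 189 months
Cooperation with authorities reduction: 15% of 189 months = 28 months (rounded down)
After reduction: 189 − 28 = 161 months
Less pre-trial detention credit: 161 months − 22 months = 139 months
Cap at 206 months: 139 months is within the cap, no reduction.
Minimum 182 months: 139 months is below the minimum → 182 months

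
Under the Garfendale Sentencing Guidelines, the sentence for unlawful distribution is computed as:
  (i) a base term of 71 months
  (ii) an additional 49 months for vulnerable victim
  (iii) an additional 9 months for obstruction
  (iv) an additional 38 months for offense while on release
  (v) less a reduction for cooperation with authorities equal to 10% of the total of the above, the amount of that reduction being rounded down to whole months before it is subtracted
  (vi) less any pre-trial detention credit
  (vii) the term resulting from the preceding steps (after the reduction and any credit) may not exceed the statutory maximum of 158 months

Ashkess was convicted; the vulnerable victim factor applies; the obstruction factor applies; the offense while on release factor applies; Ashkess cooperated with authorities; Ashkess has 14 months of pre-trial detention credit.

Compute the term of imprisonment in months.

137 months

Vulnerable victim enhancement: +49 months
Obstruction enhancement: +9 months
Offense while on release enhancement: +38 months
Adjusted term: 71 months + 49 months + 9 months + 38 months = 167 months
Cooperation with authorities reduction: 10% of 167 months = 16 months (rounded down)
After reduction: 167 − 16 = 151 months
Less pre-trial detention credit: 151 months − 14 months = 137 months
Cap at 158 months: 137 months is within the cap, no reduction.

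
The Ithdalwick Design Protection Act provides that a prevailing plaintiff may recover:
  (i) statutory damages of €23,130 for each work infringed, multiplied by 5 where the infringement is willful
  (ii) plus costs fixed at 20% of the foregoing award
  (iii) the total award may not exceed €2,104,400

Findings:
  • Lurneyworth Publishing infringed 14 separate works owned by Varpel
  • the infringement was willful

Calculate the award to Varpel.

Statutory damages: 14 × €23,130 = €323,820
Multiplied by 5: 5 × €323,820 = €1,619,100
Costs: 20% of €1,619,100 = €323,820
Award plus costs: €1,619,100 + €323,820 = €1,942,920
Cap at €2,104,400: €1,942,920 is within the cap, no reduction.

€1,942,920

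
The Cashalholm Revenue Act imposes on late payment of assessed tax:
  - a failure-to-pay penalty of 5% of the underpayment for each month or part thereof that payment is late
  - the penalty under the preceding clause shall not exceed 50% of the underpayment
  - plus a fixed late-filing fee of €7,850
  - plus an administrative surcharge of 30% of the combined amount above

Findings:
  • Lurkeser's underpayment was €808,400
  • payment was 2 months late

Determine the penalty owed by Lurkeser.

€115,297

Accrued rate: 5% × 2 = 10%, capped at 50% → 10%
Failure-to-pay penalty: 10% of €808,400 = €80,840
Penalty before surcharge: €80,840 + €7,850 = €88,690
Administrative surcharge: 30% of €88,690 = €26,607
Total penalty: €88,690 + €26,607 = €115,297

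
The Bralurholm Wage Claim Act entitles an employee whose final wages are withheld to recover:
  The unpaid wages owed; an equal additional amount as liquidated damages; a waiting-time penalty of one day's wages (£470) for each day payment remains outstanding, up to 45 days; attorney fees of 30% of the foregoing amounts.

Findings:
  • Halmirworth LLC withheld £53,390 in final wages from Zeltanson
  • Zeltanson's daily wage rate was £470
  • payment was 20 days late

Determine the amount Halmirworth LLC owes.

Liquidated damages (equal amount): £53,390
Penalty days: min(20, 45) = 20
Waiting-time penalty: 20 × £470 = £9,400
Subtotal: £53,390 + £53,390 + £9,400 = £116,180
Attorney fees: 30% of £116,180 = £34,854
Total award: £116,180 + £34,854 = £151,034

£151,034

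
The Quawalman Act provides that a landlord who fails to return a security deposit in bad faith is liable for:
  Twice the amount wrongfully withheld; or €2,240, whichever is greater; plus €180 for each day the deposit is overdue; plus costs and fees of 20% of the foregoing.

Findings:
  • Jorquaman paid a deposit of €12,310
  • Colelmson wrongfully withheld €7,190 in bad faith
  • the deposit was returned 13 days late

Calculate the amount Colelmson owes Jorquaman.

Doubled: 2 × €7,190 = €14,380
Minimum €2,240: €14,380 meets the minimum, no increase.
Late-return penalty: 13 × €180 = €2,340
Damages plus late penalty: €14,380 + €2,340 = €16,720
Costs and fees: 20% of €16,720 = €3,344
Total recovery: €16,720 + €3,344 = €20,064

€20,064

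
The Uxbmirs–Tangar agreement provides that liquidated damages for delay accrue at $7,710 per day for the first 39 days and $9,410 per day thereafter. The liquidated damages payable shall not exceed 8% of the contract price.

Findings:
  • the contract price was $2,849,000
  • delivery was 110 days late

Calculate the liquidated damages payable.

$227,920

First 39 days: 39 × $7,710 = $300,690
Remaining days: (110 − 39) × $9,410 = $668,110
Accrued per-day damages: $300,690 + $668,110 = $968,800
Cap: 8% of $2,849,000 = $227,920
Cap at $227,920: $968,800 exceeds the cap → $227,920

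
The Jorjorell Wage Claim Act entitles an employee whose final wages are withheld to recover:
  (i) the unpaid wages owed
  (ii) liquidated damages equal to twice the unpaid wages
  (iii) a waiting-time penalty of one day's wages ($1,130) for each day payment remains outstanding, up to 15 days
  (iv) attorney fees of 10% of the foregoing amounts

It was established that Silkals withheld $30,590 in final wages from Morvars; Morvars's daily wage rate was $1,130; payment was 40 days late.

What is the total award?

Doubled: 2 × $30,590 = $61,180
Penalty days: min(40, 15) = 15
Waiting-time penalty: 15 × $1,130 = $16,950
Subtotal: $30,590 + $61,180 + $16,950 = $108,720
Attorney fees: 10% of $108,720 = $10,872
Total award: $108,720 + $10,872 = $119,592

$119,592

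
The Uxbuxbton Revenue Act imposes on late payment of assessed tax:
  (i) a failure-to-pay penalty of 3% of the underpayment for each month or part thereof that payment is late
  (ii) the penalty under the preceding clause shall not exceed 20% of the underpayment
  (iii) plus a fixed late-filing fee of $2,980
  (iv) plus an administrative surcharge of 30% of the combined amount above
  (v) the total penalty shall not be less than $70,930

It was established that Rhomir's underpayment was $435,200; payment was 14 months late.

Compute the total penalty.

Accrued rate: 3% × 14 = 42%, capped at 20% → 20%
Failure-to-pay penalty: 20% of $435,200 = $87,040
Penalty before surcharge: $87,040 + $2,980 = $90,020
Administrative surcharge: 30% of $90,020 = $27,006
Total penalty: $90,020 + $27,006 = $117,026
Minimum $70,930: $117,026 meets the minimum, no increase.

$117,026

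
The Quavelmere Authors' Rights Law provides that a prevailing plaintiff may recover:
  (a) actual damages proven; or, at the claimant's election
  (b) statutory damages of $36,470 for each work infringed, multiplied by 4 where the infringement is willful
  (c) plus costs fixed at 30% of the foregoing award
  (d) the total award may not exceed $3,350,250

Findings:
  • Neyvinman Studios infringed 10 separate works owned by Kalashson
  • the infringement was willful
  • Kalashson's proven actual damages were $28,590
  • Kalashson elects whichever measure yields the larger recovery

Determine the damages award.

Award: $1,896,440

Statutory damages: 10 × $36,470 = $364,700
Multiplied by 4: 4 × $364,700 = $1,458,800
Greater of actual damages ($28,590) or enhanced statutory damages ($1,458,800): $1,458,800
Costs: 30% of $1,458,800 = $437,640
Award plus costs: $1,458,800 + $437,640 = $1,896,440
Cap at $3,350,250: $1,896,440 is within the cap, no reduction.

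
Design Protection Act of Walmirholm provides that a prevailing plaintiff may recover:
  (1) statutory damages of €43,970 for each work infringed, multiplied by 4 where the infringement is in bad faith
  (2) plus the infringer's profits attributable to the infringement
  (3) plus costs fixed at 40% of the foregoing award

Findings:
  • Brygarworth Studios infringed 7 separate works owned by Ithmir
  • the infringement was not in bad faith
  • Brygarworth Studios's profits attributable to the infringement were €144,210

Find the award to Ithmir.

Statutory damages: 7 × €43,970 = €307,790
Infringement not in bad faith: no ×4 enhancement.
Combined award: €307,790 + €144,210 = €452,000
Costs: 40% of €452,000 = €180,800
Award plus costs: €452,000 + €180,800 = €632,800

€632,800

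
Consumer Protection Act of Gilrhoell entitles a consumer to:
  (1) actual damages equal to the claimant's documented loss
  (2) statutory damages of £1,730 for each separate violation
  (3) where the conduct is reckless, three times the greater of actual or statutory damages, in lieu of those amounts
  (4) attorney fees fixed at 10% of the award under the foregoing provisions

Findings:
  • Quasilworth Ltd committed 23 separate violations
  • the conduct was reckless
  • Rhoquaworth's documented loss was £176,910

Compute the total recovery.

£583,803

Statutory damages: 23 × £1,730 = £39,790
Greater of actual damages (£176,910) or statutory damages (£39,790): £176,910
Trebled: 3 × £176,910 = £530,730
Attorney fees: 10% of £530,730 = £53,073
Total recovery: £530,730 + £53,073 = £583,803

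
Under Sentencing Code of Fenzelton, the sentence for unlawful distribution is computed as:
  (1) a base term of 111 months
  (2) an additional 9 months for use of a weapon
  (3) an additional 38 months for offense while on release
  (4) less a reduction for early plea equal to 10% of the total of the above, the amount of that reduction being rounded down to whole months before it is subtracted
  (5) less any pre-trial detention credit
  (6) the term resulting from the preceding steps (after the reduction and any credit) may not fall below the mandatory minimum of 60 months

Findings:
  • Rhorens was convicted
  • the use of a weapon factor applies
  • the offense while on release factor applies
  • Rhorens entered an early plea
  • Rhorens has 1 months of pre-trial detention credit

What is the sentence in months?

Use of a weapon enhancement: +9 months
Offense while on release enhancement: +38 months
Adjusted term: 111 months + 9 months + 38 months = 158 months
Early plea reduction: 10% of 158 months = 15 months (rounded down)
After reduction: 158 − 15 = 143 months
Less pre-trial detention credit: 143 months − 1 months = 142 months
Minimum 60 months: 142 months meets the minimum, no increase.

142 months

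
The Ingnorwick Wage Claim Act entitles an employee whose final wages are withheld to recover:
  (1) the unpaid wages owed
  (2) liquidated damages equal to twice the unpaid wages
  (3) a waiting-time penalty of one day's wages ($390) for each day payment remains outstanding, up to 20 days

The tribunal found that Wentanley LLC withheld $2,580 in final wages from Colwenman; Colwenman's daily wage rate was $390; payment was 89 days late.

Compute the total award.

Total award: $15,540

Doubled: 2 × $2,580 = $5,160
Penalty days: min(89, 20) = 20
Waiting-time penalty: 20 × $390 = $7,800
Total award: $2,580 + $5,160 + $7,800 = $15,540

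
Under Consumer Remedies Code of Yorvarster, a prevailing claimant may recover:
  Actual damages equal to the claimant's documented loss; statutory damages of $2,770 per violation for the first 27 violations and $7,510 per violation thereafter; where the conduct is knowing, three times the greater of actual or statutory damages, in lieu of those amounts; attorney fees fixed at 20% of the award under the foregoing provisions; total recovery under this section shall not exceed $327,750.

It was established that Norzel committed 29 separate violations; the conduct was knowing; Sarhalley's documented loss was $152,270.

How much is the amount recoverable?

First 27 violations: 27 × $2,770 = $74,790
Remaining violations: (29 − 27) × $7,510 = $15,020
Statutory damages: $74,790 + $15,020 = $89,810
Greater of actual damages ($152,270) or statutory damages ($89,810): $152,270
Trebled: 3 × $152,270 = $456,810
Attorney fees: 20% of $456,810 = $91,362
Total before cap: $456,810 + $91,362 = $548,172
Cap at $327,750: $548,172 exceeds the cap → $327,750

Total recovery: $327,750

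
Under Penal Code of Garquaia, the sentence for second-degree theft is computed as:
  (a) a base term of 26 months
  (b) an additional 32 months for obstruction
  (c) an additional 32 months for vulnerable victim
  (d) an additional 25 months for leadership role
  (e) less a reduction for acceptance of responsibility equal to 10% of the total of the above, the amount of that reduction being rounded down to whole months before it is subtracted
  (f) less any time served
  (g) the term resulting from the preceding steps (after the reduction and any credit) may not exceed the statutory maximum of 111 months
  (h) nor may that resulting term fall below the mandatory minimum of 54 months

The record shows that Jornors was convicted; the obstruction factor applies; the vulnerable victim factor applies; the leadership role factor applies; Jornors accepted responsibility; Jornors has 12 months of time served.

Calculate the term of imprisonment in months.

Obstruction enhancement: +32 months
Vulnerable victim enhancement: +32 months
Leadership role enhancement: +25 months
Adjusted term: 26 months + 32 months + 32 months + 25 months = 115 months
Acceptance of responsibility reduction: 10% of 115 months = 11 months (rounded down)
After reduction: 115 − 11 = 104 months
Less time served: 104 months − 12 months = 92 months
Cap at 111 months: 92 months is within the cap, no reduction.
Minimum 54 months: 92 months meets the minimum, no increase.

92 months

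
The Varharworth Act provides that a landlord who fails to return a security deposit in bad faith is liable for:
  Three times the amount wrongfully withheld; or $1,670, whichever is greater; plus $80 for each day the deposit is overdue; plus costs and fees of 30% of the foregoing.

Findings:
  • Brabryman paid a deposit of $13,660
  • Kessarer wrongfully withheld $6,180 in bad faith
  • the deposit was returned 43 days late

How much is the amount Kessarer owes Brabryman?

Trebled: 3 × $6,180 = $18,540
Minimum $1,670: $18,540 meets the minimum, no increase.
Late-return penalty: 43 × $80 = $3,440
Damages plus late penalty: $18,540 + $3,440 = $21,980
Costs and fees: 30% of $21,980 = $6,594
Total recovery: $21,980 + $6,594 = $28,574

Recovery: $28,574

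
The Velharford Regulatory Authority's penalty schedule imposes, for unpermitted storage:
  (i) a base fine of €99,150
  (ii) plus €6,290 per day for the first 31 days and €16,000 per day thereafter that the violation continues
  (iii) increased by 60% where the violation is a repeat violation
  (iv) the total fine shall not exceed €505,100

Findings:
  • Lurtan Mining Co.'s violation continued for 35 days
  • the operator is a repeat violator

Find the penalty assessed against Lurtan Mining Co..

€505,100

First 31 days: 31 × €6,290 = €194,990
Remaining days: (35 − 31) × €16,000 = €64,000
Per-day component: €194,990 + €64,000 = €258,990
Base plus per-day: €99,150 + €258,990 = €358,140
Enhancement: 60% of €358,140 = €214,884
Enhanced fine: €358,140 + €214,884 = €573,024
Cap at €505,100: €573,024 exceeds the cap → €505,100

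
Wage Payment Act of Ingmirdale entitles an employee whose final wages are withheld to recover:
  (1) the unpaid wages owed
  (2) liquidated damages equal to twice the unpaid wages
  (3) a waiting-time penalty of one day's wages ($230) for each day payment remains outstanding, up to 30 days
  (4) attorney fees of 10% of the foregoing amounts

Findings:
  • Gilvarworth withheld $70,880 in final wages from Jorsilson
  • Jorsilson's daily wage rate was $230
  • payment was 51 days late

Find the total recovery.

$241,494

Doubled: 2 × $70,880 = $141,760
Penalty days: min(51, 30) = 30
Waiting-time penalty: 30 × $230 = $6,900
Subtotal: $70,880 + $141,760 + $6,900 = $219,540
Attorney fees: 10% of $219,540 = $21,954
Total award: $219,540 + $21,954 = $241,494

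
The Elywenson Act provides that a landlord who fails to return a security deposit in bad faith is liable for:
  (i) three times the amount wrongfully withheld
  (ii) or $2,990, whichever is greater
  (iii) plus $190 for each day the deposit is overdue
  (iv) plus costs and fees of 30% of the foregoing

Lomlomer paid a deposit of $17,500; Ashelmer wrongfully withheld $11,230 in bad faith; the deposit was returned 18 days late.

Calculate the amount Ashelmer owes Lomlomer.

Trebled: 3 × $11,230 = $33,690
Minimum $2,990: $33,690 meets the minimum, no increase.
Late-return penalty: 18 × $190 = $3,420
Damages plus late penalty: $33,690 + $3,420 = $37,110
Costs and fees: 30% of $37,110 = $11,133
Total recovery: $37,110 + $11,133 = $48,243

$48,243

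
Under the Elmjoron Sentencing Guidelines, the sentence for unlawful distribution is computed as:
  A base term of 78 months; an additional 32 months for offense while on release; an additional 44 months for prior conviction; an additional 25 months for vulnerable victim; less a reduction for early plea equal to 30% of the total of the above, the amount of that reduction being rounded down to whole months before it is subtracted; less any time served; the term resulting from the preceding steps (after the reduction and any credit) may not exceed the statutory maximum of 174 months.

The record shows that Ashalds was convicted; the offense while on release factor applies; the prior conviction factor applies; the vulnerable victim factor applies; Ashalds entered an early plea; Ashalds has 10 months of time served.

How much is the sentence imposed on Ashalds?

116 months

Offense while on release enhancement: +32 months
Prior conviction enhancement: +44 months
Vulnerable victim enhancement: +25 months
Adjusted term: 78 months + 32 months + 44 months + 25 months = 179 months
Early plea reduction: 30% of 179 months = 53 months (rounded down)
After reduction: 179 − 53 = 126 months
Less time served: 126 months − 10 months = 116 months
Cap at 174 months: 116 months is within the cap, no reduction.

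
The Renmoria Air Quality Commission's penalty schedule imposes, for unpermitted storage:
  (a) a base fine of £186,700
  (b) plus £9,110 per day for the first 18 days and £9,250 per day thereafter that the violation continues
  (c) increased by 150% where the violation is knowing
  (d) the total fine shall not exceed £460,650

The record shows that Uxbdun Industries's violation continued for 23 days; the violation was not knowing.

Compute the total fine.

First 18 days: 18 × £9,110 = £163,980
Remaining days: (23 − 18) × £9,250 = £46,250
Per-day component: £163,980 + £46,250 = £210,230
Base plus per-day: £186,700 + £210,230 = £396,930
The violation was not knowing: no 150% increase.
Cap at £460,650: £396,930 is within the cap, no reduction.

£396,930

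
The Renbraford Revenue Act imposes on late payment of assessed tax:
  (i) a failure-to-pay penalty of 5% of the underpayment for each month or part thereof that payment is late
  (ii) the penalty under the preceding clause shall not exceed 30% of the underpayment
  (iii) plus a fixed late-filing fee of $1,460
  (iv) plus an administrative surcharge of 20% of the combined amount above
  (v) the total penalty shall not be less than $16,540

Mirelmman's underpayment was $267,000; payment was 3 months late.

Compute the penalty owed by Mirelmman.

Accrued rate: 5% × 3 = 15%, capped at 30% → 15%
Failure-to-pay penalty: 15% of $267,000 = $40,050
Penalty before surcharge: $40,050 + $1,460 = $41,510
Administrative surcharge: 20% of $41,510 = $8,302
Total penalty: $41,510 + $8,302 = $49,812
Minimum $16,540: $49,812 meets the minimum, no increase.

$49,812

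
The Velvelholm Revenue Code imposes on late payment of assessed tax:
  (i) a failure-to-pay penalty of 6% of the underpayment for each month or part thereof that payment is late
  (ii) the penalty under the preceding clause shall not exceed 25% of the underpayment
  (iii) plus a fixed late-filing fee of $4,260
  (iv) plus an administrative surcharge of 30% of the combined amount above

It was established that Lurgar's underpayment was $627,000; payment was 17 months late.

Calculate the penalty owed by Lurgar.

$209,313

Accrued rate: 6% × 17 = 102%, capped at 25% → 25%
Failure-to-pay penalty: 25% of $627,000 = $156,750
Penalty before surcharge: $156,750 + $4,260 = $161,010
Administrative surcharge: 30% of $161,010 = $48,303
Total penalty: $161,010 + $48,303 = $209,313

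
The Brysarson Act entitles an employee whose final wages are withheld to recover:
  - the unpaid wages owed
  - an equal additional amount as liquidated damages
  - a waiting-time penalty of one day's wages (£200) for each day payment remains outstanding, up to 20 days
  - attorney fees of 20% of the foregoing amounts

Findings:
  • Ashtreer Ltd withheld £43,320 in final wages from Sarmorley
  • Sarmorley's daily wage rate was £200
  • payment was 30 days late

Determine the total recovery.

Liquidated damages (equal amount): £43,320
Penalty days: min(30, 20) = 20
Waiting-time penalty: 20 × £200 = £4,000
Subtotal: £43,320 + £43,320 + £4,000 = £90,640
Attorney fees: 20% of £90,640 = £18,128
Total award: £90,640 + £18,128 = £108,768

Total award: £108,768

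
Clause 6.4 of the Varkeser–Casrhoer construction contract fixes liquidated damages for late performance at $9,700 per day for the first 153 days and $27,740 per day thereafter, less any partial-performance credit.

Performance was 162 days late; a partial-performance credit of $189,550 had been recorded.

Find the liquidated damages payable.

$1,544,210

First 153 days: 153 × $9,700 = $1,484,100
Remaining days: (162 − 153) × $27,740 = $249,660
Accrued per-day damages: $1,484,100 + $249,660 = $1,733,760
Less partial-performance credit: $1,733,760 − $189,550 = $1,544,210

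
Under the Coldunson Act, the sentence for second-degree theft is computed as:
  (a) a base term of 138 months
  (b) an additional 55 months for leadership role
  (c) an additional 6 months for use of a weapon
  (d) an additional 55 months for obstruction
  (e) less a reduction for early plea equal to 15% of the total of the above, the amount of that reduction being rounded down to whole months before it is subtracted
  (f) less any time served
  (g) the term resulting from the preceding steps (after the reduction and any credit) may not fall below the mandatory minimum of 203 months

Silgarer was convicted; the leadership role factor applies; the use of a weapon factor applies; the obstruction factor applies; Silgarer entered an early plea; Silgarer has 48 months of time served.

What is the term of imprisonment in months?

Sentence: 203 months

Leadership role enhancement: +55 months
Use of a weapon enhancement: +6 months
Obstruction enhancement: +55 months
Adjusted term: 138 months + 55 months + 6 months + 55 months = 254 months
Early plea reduction: 15% of 254 months = 38 months (rounded down)
After reduction: 254 − 38 = 216 months
Less time served: 216 months − 48 months = 168 months
Minimum 203 months: 168 months is below the minimum → 203 months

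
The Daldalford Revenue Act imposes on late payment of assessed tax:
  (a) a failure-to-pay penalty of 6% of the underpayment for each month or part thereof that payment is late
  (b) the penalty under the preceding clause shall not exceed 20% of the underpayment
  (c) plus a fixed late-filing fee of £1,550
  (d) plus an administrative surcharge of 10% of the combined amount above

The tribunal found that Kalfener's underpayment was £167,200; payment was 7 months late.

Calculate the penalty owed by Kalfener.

Accrued rate: 6% × 7 = 42%, capped at 20% → 20%
Failure-to-pay penalty: 20% of £167,200 = £33,440
Penalty before surcharge: £33,440 + £1,550 = £34,990
Administrative surcharge: 10% of £34,990 = £3,499
Total penalty: £34,990 + £3,499 = £38,489

Penalty: £38,489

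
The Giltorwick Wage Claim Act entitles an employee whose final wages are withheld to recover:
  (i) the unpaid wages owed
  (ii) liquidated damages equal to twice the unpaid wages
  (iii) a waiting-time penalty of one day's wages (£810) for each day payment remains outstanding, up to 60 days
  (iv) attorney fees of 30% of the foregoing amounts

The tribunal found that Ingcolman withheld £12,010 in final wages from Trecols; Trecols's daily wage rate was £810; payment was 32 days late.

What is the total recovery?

Doubled: 2 × £12,010 = £24,020
Penalty days: min(32, 60) = 32
Waiting-time penalty: 32 × £810 = £25,920
Subtotal: £12,010 + £24,020 + £25,920 = £61,950
Attorney fees: 30% of £61,950 = £18,585
Total award: £61,950 + £18,585 = £80,535

Total award: £80,535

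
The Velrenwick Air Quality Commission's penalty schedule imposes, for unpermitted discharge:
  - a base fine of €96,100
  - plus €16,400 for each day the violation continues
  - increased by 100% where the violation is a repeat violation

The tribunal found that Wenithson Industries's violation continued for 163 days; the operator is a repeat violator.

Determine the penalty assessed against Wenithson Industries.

€5,538,600

Per-day component: 163 × €16,400 = €2,673,200
Base plus per-day: €96,100 + €2,673,200 = €2,769,300
Enhancement: 100% of €2,769,300 = €2,769,300
Enhanced fine: €2,769,300 + €2,769,300 = €5,538,600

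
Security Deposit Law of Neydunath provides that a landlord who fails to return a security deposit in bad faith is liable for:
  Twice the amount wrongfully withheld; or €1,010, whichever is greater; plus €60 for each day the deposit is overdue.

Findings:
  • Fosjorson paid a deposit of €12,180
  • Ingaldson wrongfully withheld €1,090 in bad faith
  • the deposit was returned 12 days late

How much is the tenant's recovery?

Recovery: €2,900

Doubled: 2 × €1,090 = €2,180
Minimum €1,010: €2,180 meets the minimum, no increase.
Late-return penalty: 12 × €60 = €720
Damages plus late penalty: €2,180 + €720 = €2,900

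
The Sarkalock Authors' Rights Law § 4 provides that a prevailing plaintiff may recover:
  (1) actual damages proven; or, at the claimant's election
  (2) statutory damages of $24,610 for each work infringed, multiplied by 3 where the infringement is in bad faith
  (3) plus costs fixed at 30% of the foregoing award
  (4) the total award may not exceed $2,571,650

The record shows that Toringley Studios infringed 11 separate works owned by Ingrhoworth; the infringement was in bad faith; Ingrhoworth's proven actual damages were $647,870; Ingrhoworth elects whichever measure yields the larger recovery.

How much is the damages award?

$1,055,769

Statutory damages: 11 × $24,610 = $270,710
Trebled: 3 × $270,710 = $812,130
Greater of actual damages ($647,870) or enhanced statutory damages ($812,130): $812,130
Costs: 30% of $812,130 = $243,639
Award plus costs: $812,130 + $243,639 = $1,055,769
Cap at $2,571,650: $1,055,769 is within the cap, no reduction.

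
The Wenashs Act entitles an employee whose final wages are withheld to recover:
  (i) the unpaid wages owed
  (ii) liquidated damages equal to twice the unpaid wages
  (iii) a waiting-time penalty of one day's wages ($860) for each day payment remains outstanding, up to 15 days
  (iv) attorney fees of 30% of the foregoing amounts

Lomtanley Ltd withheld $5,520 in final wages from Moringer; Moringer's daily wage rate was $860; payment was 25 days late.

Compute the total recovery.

Doubled: 2 × $5,520 = $11,040
Penalty days: min(25, 15) = 15
Waiting-time penalty: 15 × $860 = $12,900
Subtotal: $5,520 + $11,040 + $12,900 = $29,460
Attorney fees: 30% of $29,460 = $8,838
Total award: $29,460 + $8,838 = $38,298

$38,298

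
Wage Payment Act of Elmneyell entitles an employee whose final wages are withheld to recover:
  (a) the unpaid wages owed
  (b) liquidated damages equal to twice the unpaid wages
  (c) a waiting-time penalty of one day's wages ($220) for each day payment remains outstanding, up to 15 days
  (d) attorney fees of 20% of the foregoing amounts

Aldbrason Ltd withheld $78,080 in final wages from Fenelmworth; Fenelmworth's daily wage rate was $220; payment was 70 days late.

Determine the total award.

$285,048

Doubled: 2 × $78,080 = $156,160
Penalty days: min(70, 15) = 15
Waiting-time penalty: 15 × $220 = $3,300
Subtotal: $78,080 + $156,160 + $3,300 = $237,540
Attorney fees: 20% of $237,540 = $47,508
Total award: $237,540 + $47,508 = $285,048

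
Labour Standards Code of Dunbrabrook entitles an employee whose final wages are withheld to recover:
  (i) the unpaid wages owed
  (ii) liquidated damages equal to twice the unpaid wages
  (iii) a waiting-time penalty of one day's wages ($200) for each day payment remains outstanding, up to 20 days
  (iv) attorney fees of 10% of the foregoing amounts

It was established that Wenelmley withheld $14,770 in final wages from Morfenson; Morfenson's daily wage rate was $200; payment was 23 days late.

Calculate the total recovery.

$53,141

Doubled: 2 × $14,770 = $29,540
Penalty days: min(23, 20) = 20
Waiting-time penalty: 20 × $200 = $4,000
Subtotal: $14,770 + $29,540 + $4,000 = $48,310
Attorney fees: 10% of $48,310 = $4,831
Total award: $48,310 + $4,831 = $53,141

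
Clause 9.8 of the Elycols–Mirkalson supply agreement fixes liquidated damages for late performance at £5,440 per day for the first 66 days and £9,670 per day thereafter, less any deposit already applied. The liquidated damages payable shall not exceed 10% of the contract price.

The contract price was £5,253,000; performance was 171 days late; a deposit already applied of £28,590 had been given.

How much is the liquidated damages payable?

First 66 days: 66 × £5,440 = £359,040
Remaining days: (171 − 66) × £9,670 = £1,015,350
Accrued per-day damages: £359,040 + £1,015,350 = £1,374,390
Less deposit already applied: £1,374,390 − £28,590 = £1,345,800
Cap: 10% of £5,253,000 = £525,300
Cap at £525,300: £1,345,800 exceeds the cap → £525,300

£525,300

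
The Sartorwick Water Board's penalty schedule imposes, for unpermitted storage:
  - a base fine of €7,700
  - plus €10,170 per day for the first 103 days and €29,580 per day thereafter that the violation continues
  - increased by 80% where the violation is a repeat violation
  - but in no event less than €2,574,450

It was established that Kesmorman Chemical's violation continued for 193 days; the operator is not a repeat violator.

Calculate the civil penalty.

First 103 days: 103 × €10,170 = €1,047,510
Remaining days: (193 − 103) × €29,580 = €2,662,200
Per-day component: €1,047,510 + €2,662,200 = €3,709,710
Base plus per-day: €7,700 + €3,709,710 = €3,717,410
The operator is not a repeat violator: no 80% increase.
Minimum €2,574,450: €3,717,410 meets the minimum, no increase.

€3,717,410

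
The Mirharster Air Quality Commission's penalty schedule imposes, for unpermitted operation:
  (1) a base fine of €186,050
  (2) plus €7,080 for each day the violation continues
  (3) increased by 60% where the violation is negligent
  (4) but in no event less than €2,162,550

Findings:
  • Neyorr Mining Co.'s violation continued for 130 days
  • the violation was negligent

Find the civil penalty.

Per-day component: 130 × €7,080 = €920,400
Base plus per-day: €186,050 + €920,400 = €1,106,450
Enhancement: 60% of €1,106,450 = €663,870
Enhanced fine: €1,106,450 + €663,870 = €1,770,320
Minimum €2,162,550: €1,770,320 is below the minimum → €2,162,550

€2,162,550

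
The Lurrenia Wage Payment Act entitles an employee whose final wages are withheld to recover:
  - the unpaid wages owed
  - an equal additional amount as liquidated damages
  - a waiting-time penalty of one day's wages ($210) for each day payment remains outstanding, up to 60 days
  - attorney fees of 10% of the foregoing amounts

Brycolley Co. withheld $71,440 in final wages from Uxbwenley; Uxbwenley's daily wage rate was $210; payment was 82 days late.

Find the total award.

Liquidated damages (equal amount): $71,440
Penalty days: min(82, 60) = 60
Waiting-time penalty: 60 × $210 = $12,600
Subtotal: $71,440 + $71,440 + $12,600 = $155,480
Attorney fees: 10% of $155,480 = $15,548
Total award: $155,480 + $15,548 = $171,028

$171,028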